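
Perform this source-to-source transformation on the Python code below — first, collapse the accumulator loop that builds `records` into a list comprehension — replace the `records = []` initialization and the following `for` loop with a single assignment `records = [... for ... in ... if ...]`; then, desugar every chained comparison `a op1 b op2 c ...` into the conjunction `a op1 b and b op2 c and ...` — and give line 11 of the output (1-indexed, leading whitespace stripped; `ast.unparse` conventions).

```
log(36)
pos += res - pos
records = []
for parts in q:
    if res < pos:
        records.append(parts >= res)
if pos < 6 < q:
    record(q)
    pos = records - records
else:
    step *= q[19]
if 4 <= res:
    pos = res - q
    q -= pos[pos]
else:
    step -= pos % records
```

q -= pos[pos]

Transformed code:
log(36)
pos += res - pos
records = [parts >= res for parts in q if res < pos]
if pos < 6 and 6 < q:
    record(q)
    pos = records - records
else:
    step *= q[19]
if 4 <= res:
    pos = res - q
    q -= pos[pos]
else:
    step -= pos % records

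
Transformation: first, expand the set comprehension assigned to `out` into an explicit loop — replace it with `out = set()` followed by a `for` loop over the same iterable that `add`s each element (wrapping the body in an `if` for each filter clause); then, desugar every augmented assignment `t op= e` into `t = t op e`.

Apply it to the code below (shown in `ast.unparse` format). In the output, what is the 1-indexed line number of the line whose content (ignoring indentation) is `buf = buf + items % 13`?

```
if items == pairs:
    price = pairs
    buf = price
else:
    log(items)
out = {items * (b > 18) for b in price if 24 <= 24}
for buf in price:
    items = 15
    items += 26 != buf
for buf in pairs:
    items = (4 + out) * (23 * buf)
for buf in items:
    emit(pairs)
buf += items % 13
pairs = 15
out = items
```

Transformed code:
if items == pairs:
    price = pairs
    buf = price
else:
    log(items)
out = set()
for b in price:
    if 24 <= 24:
        out.add(items * (b > 18))
for buf in price:
    items = 15
    items = items + (26 != buf)
for buf in pairs:
    items = (4 + out) * (23 * buf)
for buf in items:
    emit(pairs)
buf = buf + items % 13
pairs = 15
out = items

17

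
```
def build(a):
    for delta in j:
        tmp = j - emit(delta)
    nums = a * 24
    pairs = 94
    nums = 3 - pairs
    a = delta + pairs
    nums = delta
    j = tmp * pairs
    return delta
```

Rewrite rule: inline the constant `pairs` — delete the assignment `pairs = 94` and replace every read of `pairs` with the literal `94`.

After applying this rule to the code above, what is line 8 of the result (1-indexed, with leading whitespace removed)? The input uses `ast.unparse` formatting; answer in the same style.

Transformed code:
def build(a):
    for delta in j:
        tmp = j - emit(delta)
    nums = a * 24
    nums = 3 - 94
    a = delta + 94
    nums = delta
    j = tmp * 94
    return delta

j = tmp * 94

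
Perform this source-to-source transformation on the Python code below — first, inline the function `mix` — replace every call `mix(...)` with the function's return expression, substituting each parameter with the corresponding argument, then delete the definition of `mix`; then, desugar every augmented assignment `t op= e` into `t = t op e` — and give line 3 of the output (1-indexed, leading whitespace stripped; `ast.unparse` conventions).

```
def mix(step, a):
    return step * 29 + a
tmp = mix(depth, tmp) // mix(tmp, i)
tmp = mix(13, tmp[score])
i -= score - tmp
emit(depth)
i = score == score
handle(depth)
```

i = i - (score - tmp)

Transformed code:
tmp = (depth * 29 + tmp) // (tmp * 29 + i)
tmp = 13 * 29 + tmp[score]
i = i - (score - tmp)
emit(depth)
i = score == score
handle(depth)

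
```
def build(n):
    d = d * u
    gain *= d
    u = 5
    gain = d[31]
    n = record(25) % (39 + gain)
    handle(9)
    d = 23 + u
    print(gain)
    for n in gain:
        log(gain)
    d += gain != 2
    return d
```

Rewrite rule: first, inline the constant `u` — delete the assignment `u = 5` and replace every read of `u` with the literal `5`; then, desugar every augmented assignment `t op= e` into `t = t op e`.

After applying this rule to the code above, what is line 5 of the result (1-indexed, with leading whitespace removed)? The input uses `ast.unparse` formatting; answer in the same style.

Transformed code:
def build(n):
    d = d * 5
    gain = gain * d
    gain = d[31]
    n = record(25) % (39 + gain)
    handle(9)
    d = 23 + 5
    print(gain)
    for n in gain:
        log(gain)
    d = d + (gain != 2)
    return d

n = record(25) % (39 + gain)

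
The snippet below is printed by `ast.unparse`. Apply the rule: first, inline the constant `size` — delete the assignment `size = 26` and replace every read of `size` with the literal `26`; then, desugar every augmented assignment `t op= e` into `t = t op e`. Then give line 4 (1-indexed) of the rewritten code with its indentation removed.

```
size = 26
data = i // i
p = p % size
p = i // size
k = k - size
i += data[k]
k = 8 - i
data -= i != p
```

k = k - 26

Transformed code:
data = i // i
p = p % 26
p = i // 26
k = k - 26
i = i + data[k]
k = 8 - i
data = data - (i != p)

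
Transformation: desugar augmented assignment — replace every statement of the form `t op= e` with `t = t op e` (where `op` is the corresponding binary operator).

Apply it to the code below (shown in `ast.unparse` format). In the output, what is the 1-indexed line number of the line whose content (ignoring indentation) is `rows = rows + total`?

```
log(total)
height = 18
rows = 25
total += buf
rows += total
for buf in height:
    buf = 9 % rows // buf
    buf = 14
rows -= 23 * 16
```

5

Transformed code:
log(total)
height = 18
rows = 25
total = total + buf
rows = rows + total
for buf in height:
    buf = 9 % rows // buf
    buf = 14
rows = rows - 23 * 16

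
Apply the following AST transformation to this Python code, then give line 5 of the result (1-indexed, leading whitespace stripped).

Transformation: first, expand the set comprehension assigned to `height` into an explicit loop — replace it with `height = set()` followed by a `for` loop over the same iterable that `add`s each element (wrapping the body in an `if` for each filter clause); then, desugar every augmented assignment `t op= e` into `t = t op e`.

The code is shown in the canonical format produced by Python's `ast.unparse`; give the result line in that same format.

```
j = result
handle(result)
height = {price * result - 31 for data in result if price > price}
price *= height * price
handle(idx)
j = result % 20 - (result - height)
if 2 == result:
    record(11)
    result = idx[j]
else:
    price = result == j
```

Transformed code:
j = result
handle(result)
height = set()
for data in result:
    if price > price:
        height.add(price * result - 31)
price = price * (height * price)
handle(idx)
j = result % 20 - (result - height)
if 2 == result:
    record(11)
    result = idx[j]
else:
    price = result == j

if price > price:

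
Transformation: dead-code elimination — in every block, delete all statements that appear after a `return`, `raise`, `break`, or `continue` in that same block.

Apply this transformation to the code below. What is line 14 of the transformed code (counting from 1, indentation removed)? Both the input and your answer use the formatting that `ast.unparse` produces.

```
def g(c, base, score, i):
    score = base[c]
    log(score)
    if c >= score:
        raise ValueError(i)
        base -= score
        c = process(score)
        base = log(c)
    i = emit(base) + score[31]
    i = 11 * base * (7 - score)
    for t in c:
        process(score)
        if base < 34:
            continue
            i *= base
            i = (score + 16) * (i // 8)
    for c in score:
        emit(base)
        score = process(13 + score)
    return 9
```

Transformed code:
def g(c, base, score, i):
    score = base[c]
    log(score)
    if c >= score:
        raise ValueError(i)
    i = emit(base) + score[31]
    i = 11 * base * (7 - score)
    for t in c:
        process(score)
        if base < 34:
            continue
    for c in score:
        emit(base)
        score = process(13 + score)
    return 9

score = process(13 + score)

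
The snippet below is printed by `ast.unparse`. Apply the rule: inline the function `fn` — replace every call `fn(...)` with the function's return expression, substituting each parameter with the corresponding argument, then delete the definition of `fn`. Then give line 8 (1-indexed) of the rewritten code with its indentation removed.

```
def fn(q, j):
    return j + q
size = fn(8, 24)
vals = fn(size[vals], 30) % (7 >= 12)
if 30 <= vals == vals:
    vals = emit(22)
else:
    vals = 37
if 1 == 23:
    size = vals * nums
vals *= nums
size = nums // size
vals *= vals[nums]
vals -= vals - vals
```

Transformed code:
size = 24 + 8
vals = (30 + size[vals]) % (7 >= 12)
if 30 <= vals == vals:
    vals = emit(22)
else:
    vals = 37
if 1 == 23:
    size = vals * nums
vals *= nums
size = nums // size
vals *= vals[nums]
vals -= vals - vals

size = vals * nums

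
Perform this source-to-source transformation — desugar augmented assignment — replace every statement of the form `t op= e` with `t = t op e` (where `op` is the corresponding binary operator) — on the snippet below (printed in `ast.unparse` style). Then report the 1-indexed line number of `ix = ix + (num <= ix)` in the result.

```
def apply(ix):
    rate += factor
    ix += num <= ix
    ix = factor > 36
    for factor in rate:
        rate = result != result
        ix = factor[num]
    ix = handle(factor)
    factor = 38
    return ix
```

3

Transformed code:
def apply(ix):
    rate = rate + factor
    ix = ix + (num <= ix)
    ix = factor > 36
    for factor in rate:
        rate = result != result
        ix = factor[num]
    ix = handle(factor)
    factor = 38
    return ix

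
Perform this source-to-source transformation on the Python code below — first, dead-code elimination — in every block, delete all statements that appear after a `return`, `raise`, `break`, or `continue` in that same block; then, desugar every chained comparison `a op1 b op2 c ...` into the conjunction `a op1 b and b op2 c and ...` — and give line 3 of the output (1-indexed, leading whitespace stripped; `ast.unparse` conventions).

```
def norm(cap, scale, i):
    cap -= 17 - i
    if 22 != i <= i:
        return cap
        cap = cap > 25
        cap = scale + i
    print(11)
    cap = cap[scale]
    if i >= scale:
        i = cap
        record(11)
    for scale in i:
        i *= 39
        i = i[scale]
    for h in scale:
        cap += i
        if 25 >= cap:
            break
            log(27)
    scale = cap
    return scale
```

if 22 != i and i <= i:

Transformed code:
def norm(cap, scale, i):
    cap -= 17 - i
    if 22 != i and i <= i:
        return cap
    print(11)
    cap = cap[scale]
    if i >= scale:
        i = cap
        record(11)
    for scale in i:
        i *= 39
        i = i[scale]
    for h in scale:
        cap += i
        if 25 >= cap:
            break
    scale = cap
    return scale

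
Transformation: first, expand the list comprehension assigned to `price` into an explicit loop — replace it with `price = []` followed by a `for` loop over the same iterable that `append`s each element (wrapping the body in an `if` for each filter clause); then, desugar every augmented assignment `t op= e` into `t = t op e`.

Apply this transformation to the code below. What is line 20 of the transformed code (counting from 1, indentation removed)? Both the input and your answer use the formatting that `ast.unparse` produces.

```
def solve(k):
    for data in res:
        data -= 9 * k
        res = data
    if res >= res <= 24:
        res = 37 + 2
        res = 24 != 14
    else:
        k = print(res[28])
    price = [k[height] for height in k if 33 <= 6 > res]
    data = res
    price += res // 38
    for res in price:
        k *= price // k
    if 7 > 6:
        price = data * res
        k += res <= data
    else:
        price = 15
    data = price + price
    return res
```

Transformed code:
def solve(k):
    for data in res:
        data = data - 9 * k
        res = data
    if res >= res <= 24:
        res = 37 + 2
        res = 24 != 14
    else:
        k = print(res[28])
    price = []
    for height in k:
        if 33 <= 6 > res:
            price.append(k[height])
    data = res
    price = price + res // 38
    for res in price:
        k = k * (price // k)
    if 7 > 6:
        price = data * res
        k = k + (res <= data)
    else:
        price = 15
    data = price + price
    return res

k = k + (res <= data)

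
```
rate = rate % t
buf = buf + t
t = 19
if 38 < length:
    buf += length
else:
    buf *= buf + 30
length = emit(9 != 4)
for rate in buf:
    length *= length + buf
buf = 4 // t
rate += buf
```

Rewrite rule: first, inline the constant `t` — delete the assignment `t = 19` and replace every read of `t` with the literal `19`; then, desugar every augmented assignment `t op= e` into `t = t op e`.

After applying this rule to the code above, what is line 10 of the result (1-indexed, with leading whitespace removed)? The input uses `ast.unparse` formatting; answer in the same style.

Transformed code:
rate = rate % 19
buf = buf + 19
if 38 < length:
    buf = buf + length
else:
    buf = buf * (buf + 30)
length = emit(9 != 4)
for rate in buf:
    length = length * (length + buf)
buf = 4 // 19
rate = rate + buf

buf = 4 // 19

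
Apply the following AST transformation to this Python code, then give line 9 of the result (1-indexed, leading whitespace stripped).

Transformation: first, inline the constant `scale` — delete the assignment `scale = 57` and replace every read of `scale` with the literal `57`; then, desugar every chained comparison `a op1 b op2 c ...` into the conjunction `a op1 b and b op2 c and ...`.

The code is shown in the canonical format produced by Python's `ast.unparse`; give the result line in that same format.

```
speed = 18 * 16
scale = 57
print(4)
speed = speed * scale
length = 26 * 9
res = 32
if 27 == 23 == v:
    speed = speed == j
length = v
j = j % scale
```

j = j % 57

Transformed code:
speed = 18 * 16
print(4)
speed = speed * 57
length = 26 * 9
res = 32
if 27 == 23 and 23 == v:
    speed = speed == j
length = v
j = j % 57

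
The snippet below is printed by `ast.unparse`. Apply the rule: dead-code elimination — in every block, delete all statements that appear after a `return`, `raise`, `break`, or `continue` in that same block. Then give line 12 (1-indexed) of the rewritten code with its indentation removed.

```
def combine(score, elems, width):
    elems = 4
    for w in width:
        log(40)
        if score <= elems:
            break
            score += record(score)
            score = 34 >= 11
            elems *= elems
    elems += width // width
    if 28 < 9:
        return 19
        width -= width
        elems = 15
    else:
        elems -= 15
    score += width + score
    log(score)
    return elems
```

Transformed code:
def combine(score, elems, width):
    elems = 4
    for w in width:
        log(40)
        if score <= elems:
            break
    elems += width // width
    if 28 < 9:
        return 19
    else:
        elems -= 15
    score += width + score
    log(score)
    return elems

score += width + score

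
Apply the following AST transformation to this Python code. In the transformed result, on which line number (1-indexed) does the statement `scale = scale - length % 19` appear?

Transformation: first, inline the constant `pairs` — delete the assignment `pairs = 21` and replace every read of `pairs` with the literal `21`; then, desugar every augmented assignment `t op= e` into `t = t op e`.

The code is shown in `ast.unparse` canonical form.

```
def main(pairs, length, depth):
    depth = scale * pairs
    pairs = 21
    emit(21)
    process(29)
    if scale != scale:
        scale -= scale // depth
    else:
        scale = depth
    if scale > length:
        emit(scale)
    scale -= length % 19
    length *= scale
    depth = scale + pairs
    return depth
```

Transformed code:
def main(pairs, length, depth):
    depth = scale * 21
    emit(21)
    process(29)
    if scale != scale:
        scale = scale - scale // depth
    else:
        scale = depth
    if scale > length:
        emit(scale)
    scale = scale - length % 19
    length = length * scale
    depth = scale + 21
    return depth

11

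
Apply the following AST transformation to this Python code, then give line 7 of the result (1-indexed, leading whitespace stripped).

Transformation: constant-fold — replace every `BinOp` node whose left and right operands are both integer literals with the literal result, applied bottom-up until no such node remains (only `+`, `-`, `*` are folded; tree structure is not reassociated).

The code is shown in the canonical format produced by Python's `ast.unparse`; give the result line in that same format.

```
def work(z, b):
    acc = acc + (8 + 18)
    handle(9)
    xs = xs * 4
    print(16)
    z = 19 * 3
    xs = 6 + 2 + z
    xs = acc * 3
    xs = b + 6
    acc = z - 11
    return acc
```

Transformed code:
def work(z, b):
    acc = acc + 26
    handle(9)
    xs = xs * 4
    print(16)
    z = 57
    xs = 8 + z
    xs = acc * 3
    xs = b + 6
    acc = z - 11
    return acc

xs = 8 + z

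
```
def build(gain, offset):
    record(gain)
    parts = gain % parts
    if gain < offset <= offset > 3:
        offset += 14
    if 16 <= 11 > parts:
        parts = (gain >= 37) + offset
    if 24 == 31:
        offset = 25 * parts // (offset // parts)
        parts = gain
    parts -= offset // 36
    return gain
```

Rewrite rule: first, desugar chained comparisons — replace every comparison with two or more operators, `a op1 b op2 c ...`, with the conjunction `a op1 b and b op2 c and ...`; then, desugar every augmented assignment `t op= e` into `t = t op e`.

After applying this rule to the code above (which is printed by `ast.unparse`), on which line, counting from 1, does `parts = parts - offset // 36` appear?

Transformed code:
def build(gain, offset):
    record(gain)
    parts = gain % parts
    if gain < offset and offset <= offset and (offset > 3):
        offset = offset + 14
    if 16 <= 11 and 11 > parts:
        parts = (gain >= 37) + offset
    if 24 == 31:
        offset = 25 * parts // (offset // parts)
        parts = gain
    parts = parts - offset // 36
    return gain

11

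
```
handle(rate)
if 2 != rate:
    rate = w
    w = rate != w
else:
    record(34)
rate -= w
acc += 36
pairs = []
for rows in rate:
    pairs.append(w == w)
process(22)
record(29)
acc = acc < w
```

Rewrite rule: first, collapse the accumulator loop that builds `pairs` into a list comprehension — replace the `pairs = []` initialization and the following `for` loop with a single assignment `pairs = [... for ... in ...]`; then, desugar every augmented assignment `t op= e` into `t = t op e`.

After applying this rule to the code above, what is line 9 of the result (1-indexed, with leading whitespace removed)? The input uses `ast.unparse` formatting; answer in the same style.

pairs = [w == w for rows in rate]

Transformed code:
handle(rate)
if 2 != rate:
    rate = w
    w = rate != w
else:
    record(34)
rate = rate - w
acc = acc + 36
pairs = [w == w for rows in rate]
process(22)
record(29)
acc = acc < w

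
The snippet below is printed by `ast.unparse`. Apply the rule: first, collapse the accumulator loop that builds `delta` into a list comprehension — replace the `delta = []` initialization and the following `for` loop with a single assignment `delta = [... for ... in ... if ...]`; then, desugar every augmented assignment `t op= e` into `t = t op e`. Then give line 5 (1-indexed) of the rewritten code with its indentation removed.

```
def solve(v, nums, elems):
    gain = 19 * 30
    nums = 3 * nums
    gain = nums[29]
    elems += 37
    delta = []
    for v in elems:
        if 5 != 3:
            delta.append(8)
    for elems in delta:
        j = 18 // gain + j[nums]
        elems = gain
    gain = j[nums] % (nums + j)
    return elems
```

elems = elems + 37

Transformed code:
def solve(v, nums, elems):
    gain = 19 * 30
    nums = 3 * nums
    gain = nums[29]
    elems = elems + 37
    delta = [8 for v in elems if 5 != 3]
    for elems in delta:
        j = 18 // gain + j[nums]
        elems = gain
    gain = j[nums] % (nums + j)
    return elems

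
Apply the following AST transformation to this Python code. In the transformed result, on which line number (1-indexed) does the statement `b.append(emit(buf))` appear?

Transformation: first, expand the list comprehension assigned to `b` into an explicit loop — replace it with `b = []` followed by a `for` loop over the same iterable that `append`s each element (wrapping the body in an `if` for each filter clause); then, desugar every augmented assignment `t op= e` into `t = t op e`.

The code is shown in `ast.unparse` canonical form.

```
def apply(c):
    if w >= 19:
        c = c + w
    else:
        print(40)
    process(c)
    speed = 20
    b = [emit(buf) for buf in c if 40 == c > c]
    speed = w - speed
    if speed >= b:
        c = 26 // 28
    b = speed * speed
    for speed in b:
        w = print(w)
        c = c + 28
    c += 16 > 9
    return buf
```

11

Transformed code:
def apply(c):
    if w >= 19:
        c = c + w
    else:
        print(40)
    process(c)
    speed = 20
    b = []
    for buf in c:
        if 40 == c > c:
            b.append(emit(buf))
    speed = w - speed
    if speed >= b:
        c = 26 // 28
    b = speed * speed
    for speed in b:
        w = print(w)
        c = c + 28
    c = c + (16 > 9)
    return buf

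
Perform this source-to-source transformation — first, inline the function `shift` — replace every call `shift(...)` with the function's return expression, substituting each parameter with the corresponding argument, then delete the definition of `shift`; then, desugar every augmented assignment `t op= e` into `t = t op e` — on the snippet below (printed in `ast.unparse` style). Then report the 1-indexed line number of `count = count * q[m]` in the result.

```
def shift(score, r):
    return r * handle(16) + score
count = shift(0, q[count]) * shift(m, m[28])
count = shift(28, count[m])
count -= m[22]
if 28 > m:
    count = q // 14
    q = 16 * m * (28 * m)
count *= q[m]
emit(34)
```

Transformed code:
count = (q[count] * handle(16) + 0) * (m[28] * handle(16) + m)
count = count[m] * handle(16) + 28
count = count - m[22]
if 28 > m:
    count = q // 14
    q = 16 * m * (28 * m)
count = count * q[m]
emit(34)

7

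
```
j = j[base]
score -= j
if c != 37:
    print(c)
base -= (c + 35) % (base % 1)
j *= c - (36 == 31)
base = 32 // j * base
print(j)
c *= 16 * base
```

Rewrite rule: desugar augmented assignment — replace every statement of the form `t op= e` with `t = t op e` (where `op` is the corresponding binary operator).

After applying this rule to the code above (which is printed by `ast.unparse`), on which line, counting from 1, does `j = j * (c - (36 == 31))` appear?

Transformed code:
j = j[base]
score = score - j
if c != 37:
    print(c)
base = base - (c + 35) % (base % 1)
j = j * (c - (36 == 31))
base = 32 // j * base
print(j)
c = c * (16 * base)

6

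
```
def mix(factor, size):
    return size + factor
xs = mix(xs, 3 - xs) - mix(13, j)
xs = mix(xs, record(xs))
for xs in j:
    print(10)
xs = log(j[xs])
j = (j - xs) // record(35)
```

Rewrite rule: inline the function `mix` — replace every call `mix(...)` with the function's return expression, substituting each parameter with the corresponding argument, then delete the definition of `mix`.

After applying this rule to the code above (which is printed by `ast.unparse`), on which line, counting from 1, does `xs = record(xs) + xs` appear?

2

Transformed code:
xs = 3 - xs + xs - (j + 13)
xs = record(xs) + xs
for xs in j:
    print(10)
xs = log(j[xs])
j = (j - xs) // record(35)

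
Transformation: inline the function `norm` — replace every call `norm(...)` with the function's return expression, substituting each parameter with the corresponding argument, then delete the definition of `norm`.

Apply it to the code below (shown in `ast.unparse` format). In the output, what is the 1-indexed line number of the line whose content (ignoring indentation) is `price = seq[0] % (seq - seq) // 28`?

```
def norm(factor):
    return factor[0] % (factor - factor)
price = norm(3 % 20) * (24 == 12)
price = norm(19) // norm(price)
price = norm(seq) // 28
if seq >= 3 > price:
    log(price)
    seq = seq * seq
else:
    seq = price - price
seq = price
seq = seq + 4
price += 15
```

Transformed code:
price = (3 % 20)[0] % (3 % 20 - 3 % 20) * (24 == 12)
price = 19[0] % (19 - 19) // (price[0] % (price - price))
price = seq[0] % (seq - seq) // 28
if seq >= 3 > price:
    log(price)
    seq = seq * seq
else:
    seq = price - price
seq = price
seq = seq + 4
price += 15

3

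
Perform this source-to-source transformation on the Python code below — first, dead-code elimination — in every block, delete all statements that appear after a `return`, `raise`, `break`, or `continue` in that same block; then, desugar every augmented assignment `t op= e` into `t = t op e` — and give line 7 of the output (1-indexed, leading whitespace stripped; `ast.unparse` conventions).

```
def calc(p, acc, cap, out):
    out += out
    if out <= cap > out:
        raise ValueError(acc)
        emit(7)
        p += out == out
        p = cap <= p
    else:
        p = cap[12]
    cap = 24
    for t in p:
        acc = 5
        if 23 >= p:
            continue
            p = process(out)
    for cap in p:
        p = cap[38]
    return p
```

cap = 24

Transformed code:
def calc(p, acc, cap, out):
    out = out + out
    if out <= cap > out:
        raise ValueError(acc)
    else:
        p = cap[12]
    cap = 24
    for t in p:
        acc = 5
        if 23 >= p:
            continue
    for cap in p:
        p = cap[38]
    return p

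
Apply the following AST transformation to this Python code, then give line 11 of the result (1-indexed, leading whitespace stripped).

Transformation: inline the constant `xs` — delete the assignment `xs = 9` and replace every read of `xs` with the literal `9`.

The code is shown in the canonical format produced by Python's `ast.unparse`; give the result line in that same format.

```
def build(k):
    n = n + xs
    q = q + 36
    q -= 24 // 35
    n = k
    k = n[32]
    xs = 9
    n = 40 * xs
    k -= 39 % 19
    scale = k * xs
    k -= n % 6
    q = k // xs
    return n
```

q = k // 9

Transformed code:
def build(k):
    n = n + 9
    q = q + 36
    q -= 24 // 35
    n = k
    k = n[32]
    n = 40 * 9
    k -= 39 % 19
    scale = k * 9
    k -= n % 6
    q = k // 9
    return n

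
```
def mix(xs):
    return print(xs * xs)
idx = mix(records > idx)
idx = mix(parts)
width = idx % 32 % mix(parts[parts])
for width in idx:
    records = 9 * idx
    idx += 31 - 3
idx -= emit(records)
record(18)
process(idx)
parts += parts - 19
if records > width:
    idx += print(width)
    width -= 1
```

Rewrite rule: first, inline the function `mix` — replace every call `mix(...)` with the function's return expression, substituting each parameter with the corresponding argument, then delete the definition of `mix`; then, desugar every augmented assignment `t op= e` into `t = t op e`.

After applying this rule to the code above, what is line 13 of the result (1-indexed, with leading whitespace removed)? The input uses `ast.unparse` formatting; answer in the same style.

width = width - 1

Transformed code:
idx = print((records > idx) * (records > idx))
idx = print(parts * parts)
width = idx % 32 % print(parts[parts] * parts[parts])
for width in idx:
    records = 9 * idx
    idx = idx + (31 - 3)
idx = idx - emit(records)
record(18)
process(idx)
parts = parts + (parts - 19)
if records > width:
    idx = idx + print(width)
    width = width - 1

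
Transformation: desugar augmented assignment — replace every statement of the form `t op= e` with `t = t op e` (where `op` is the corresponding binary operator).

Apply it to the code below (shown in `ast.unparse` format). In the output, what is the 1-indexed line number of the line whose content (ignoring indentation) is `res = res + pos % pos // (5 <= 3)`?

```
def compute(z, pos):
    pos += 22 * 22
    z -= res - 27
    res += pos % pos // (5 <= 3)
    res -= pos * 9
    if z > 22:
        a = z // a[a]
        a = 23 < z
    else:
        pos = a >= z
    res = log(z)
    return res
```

Transformed code:
def compute(z, pos):
    pos = pos + 22 * 22
    z = z - (res - 27)
    res = res + pos % pos // (5 <= 3)
    res = res - pos * 9
    if z > 22:
        a = z // a[a]
        a = 23 < z
    else:
        pos = a >= z
    res = log(z)
    return res

4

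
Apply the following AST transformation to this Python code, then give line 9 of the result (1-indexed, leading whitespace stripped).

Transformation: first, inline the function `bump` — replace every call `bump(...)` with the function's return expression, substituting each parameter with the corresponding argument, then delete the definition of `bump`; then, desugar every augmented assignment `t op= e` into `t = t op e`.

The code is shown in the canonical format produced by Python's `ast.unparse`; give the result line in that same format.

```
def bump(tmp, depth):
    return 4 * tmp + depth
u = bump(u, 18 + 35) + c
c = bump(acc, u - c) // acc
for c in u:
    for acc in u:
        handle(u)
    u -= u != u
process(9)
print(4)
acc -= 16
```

Transformed code:
u = 4 * u + (18 + 35) + c
c = (4 * acc + (u - c)) // acc
for c in u:
    for acc in u:
        handle(u)
    u = u - (u != u)
process(9)
print(4)
acc = acc - 16

acc = acc - 16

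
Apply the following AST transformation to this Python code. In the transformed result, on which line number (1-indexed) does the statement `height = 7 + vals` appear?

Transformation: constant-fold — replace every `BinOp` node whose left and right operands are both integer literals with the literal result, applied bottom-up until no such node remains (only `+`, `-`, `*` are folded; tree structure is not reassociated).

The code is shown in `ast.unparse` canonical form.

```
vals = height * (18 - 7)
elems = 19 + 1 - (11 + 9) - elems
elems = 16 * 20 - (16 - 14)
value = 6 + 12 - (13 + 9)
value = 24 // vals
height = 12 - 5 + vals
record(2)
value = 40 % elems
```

Transformed code:
vals = height * 11
elems = 0 - elems
elems = 318
value = -4
value = 24 // vals
height = 7 + vals
record(2)
value = 40 % elems

6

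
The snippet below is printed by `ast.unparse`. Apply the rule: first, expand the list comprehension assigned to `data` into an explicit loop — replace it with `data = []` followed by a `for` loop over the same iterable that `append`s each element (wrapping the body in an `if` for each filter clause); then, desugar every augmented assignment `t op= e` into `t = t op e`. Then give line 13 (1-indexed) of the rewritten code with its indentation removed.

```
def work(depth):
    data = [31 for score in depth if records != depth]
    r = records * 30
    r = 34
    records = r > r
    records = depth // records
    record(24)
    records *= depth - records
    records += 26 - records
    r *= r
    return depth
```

Transformed code:
def work(depth):
    data = []
    for score in depth:
        if records != depth:
            data.append(31)
    r = records * 30
    r = 34
    records = r > r
    records = depth // records
    record(24)
    records = records * (depth - records)
    records = records + (26 - records)
    r = r * r
    return depth

r = r * r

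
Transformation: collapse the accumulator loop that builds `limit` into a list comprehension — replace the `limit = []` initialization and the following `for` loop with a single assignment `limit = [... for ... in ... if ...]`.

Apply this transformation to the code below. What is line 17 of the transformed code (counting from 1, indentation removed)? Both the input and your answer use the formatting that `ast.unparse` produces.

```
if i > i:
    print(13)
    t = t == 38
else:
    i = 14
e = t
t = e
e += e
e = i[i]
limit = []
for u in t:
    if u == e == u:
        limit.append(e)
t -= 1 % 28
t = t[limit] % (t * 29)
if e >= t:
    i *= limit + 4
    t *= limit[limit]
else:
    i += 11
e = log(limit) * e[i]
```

i += 11

Transformed code:
if i > i:
    print(13)
    t = t == 38
else:
    i = 14
e = t
t = e
e += e
e = i[i]
limit = [e for u in t if u == e == u]
t -= 1 % 28
t = t[limit] % (t * 29)
if e >= t:
    i *= limit + 4
    t *= limit[limit]
else:
    i += 11
e = log(limit) * e[i]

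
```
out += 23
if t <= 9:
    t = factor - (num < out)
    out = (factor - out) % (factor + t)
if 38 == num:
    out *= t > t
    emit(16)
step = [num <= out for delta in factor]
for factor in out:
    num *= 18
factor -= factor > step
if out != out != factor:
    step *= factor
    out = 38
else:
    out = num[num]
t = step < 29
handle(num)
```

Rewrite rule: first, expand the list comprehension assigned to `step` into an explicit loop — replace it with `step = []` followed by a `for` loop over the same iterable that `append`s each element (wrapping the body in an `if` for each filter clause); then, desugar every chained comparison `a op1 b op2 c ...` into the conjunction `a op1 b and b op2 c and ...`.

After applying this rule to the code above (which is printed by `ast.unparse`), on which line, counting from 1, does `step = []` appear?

Transformed code:
out += 23
if t <= 9:
    t = factor - (num < out)
    out = (factor - out) % (factor + t)
if 38 == num:
    out *= t > t
    emit(16)
step = []
for delta in factor:
    step.append(num <= out)
for factor in out:
    num *= 18
factor -= factor > step
if out != out and out != factor:
    step *= factor
    out = 38
else:
    out = num[num]
t = step < 29
handle(num)

8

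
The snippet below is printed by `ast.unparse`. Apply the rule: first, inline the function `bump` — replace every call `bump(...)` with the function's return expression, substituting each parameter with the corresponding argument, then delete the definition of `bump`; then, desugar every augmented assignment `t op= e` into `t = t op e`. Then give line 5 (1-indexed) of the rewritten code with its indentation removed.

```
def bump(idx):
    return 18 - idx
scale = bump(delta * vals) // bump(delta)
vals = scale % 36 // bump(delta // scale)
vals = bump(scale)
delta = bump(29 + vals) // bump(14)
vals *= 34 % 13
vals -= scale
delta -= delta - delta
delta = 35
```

Transformed code:
scale = (18 - delta * vals) // (18 - delta)
vals = scale % 36 // (18 - delta // scale)
vals = 18 - scale
delta = (18 - (29 + vals)) // (18 - 14)
vals = vals * (34 % 13)
vals = vals - scale
delta = delta - (delta - delta)
delta = 35

vals = vals * (34 % 13)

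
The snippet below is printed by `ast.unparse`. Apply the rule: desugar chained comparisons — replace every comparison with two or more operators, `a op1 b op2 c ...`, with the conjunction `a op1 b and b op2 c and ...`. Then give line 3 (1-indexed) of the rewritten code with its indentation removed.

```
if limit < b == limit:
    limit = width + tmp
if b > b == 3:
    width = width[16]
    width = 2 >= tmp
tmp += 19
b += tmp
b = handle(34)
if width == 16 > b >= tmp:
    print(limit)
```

Transformed code:
if limit < b and b == limit:
    limit = width + tmp
if b > b and b == 3:
    width = width[16]
    width = 2 >= tmp
tmp += 19
b += tmp
b = handle(34)
if width == 16 and 16 > b and (b >= tmp):
    print(limit)

if b > b and b == 3:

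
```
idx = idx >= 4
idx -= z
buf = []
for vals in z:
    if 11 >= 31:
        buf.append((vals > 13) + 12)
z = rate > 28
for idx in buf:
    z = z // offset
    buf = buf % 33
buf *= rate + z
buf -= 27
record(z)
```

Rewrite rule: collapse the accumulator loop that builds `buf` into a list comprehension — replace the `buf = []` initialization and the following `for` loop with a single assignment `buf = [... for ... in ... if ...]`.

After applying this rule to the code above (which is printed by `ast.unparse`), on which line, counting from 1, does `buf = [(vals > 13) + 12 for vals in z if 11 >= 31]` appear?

3

Transformed code:
idx = idx >= 4
idx -= z
buf = [(vals > 13) + 12 for vals in z if 11 >= 31]
z = rate > 28
for idx in buf:
    z = z // offset
    buf = buf % 33
buf *= rate + z
buf -= 27
record(z)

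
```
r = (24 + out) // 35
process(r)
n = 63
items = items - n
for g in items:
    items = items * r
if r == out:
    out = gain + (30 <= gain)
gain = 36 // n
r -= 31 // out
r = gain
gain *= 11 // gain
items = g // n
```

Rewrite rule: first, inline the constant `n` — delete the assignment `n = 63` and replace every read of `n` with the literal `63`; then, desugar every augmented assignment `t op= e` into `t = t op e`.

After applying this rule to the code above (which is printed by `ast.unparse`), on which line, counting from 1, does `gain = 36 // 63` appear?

Transformed code:
r = (24 + out) // 35
process(r)
items = items - 63
for g in items:
    items = items * r
if r == out:
    out = gain + (30 <= gain)
gain = 36 // 63
r = r - 31 // out
r = gain
gain = gain * (11 // gain)
items = g // 63

8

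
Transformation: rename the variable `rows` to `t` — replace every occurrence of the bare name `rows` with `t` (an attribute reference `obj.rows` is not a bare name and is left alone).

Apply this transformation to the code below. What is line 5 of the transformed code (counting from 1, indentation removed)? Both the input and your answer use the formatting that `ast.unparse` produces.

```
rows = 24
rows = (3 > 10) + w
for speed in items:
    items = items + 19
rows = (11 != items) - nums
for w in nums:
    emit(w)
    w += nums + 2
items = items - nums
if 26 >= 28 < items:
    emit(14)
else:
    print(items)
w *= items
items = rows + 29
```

t = (11 != items) - nums

Transformed code:
t = 24
t = (3 > 10) + w
for speed in items:
    items = items + 19
t = (11 != items) - nums
for w in nums:
    emit(w)
    w += nums + 2
items = items - nums
if 26 >= 28 < items:
    emit(14)
else:
    print(items)
w *= items
items = t + 29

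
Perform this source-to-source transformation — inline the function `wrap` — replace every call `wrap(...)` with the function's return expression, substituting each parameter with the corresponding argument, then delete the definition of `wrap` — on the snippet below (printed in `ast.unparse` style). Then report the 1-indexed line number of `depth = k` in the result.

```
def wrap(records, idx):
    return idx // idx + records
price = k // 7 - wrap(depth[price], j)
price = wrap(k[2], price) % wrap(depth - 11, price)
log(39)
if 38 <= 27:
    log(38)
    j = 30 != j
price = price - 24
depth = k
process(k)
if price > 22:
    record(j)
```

8

Transformed code:
price = k // 7 - (j // j + depth[price])
price = (price // price + k[2]) % (price // price + (depth - 11))
log(39)
if 38 <= 27:
    log(38)
    j = 30 != j
price = price - 24
depth = k
process(k)
if price > 22:
    record(j)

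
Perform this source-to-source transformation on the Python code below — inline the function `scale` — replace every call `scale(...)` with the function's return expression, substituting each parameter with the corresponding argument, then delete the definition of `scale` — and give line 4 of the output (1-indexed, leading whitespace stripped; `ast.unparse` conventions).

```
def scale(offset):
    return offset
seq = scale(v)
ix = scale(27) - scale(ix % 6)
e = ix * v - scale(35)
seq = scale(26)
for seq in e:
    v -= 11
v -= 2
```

seq = 26

Transformed code:
seq = v
ix = 27 - ix % 6
e = ix * v - 35
seq = 26
for seq in e:
    v -= 11
v -= 2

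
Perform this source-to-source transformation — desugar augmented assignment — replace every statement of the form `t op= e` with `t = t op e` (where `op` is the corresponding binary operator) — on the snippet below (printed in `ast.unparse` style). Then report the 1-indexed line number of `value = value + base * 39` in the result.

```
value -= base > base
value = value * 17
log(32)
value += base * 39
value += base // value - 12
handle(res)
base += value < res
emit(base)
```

4

Transformed code:
value = value - (base > base)
value = value * 17
log(32)
value = value + base * 39
value = value + (base // value - 12)
handle(res)
base = base + (value < res)
emit(base)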